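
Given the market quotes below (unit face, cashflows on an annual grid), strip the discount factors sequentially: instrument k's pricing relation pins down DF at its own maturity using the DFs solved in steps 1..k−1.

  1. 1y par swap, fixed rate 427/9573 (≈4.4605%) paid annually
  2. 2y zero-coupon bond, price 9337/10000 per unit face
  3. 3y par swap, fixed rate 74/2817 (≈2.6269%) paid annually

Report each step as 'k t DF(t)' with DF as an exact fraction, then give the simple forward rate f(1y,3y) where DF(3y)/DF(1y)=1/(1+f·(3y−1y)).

1 1 9573/10000
2 2 9337/10000
3 3 463/500
f(1y,3y) = ((9573/10000)/(463/500) − 1)/(2) = 313/18520 ≈ 1.6901%

step 1 [1y] swap r/1=427/9573: DF=(1 − 427/9573·(0))/(1+427/9573) = 9573/10000 ≈ 0.957300
step 2 [2y] zero: DF = P = 9337/10000 ≈ 0.933700
step 3 [3y] swap r/1=74/2817: DF=(1 − 74/2817·(0.957300+0.933700))/(1+74/2817) = 463/500 ≈ 0.926000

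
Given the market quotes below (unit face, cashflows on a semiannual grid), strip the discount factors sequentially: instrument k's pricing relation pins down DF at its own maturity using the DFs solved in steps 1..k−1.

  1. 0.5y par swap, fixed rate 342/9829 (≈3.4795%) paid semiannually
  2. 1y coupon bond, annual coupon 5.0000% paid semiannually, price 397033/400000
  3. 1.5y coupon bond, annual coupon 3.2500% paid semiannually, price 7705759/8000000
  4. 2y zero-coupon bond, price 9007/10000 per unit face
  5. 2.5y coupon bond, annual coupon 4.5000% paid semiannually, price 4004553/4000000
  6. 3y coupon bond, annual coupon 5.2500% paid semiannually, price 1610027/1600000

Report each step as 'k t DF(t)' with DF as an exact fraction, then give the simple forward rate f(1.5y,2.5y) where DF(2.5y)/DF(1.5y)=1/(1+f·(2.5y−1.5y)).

step 1 [0.5y] swap r/2=171/9829: DF=(1 − 171/9829·(0))/(1+171/9829) = 9829/10000 ≈ 0.982900
step 2 [1y] bond c/2=1/40: DF=(397033/400000 − 1/40·(0.982900))/(1+1/40) = 2361/2500 ≈ 0.944400
step 3 [1.5y] bond c/2=13/800: DF=(7705759/8000000 − 13/800·(0.982900+0.944400))/(1+13/800) = 917/1000 ≈ 0.917000
step 4 [2y] zero: DF = P = 9007/10000 ≈ 0.900700
step 5 [2.5y] bond c/2=9/400: DF=(4004553/4000000 − 9/400·(0.982900+0.944400+0.917000+0.900700))/(1+9/400) = 8967/10000 ≈ 0.896700
step 6 [3y] bond c/2=21/800: DF=(1610027/1600000 − 21/800·(0.982900+0.944400+0.917000+0.900700+0.896700))/(1+21/800) = 4309/5000 ≈ 0.861800

1 1/2 9829/10000
2 1 2361/2500
3 3/2 917/1000
4 2 9007/10000
5 5/2 8967/10000
6 3 4309/5000
f(1.5y,2.5y) = ((917/1000)/(8967/10000) − 1)/(1) = 29/1281 ≈ 2.2639%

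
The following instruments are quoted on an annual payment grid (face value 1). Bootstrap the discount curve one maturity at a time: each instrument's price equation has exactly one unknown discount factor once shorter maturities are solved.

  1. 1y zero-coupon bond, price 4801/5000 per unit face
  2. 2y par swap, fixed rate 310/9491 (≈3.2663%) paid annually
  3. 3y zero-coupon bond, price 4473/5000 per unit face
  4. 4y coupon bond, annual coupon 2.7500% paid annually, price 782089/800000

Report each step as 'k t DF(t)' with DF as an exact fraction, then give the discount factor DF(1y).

step 1 [1y] zero: DF = P = 4801/5000 ≈ 0.960200
step 2 [2y] swap r/1=310/9491: DF=(1 − 310/9491·(0.960200))/(1+310/9491) = 469/500 ≈ 0.938000
step 3 [3y] zero: DF = P = 4473/5000 ≈ 0.894600
step 4 [4y] bond c/1=11/400: DF=(782089/800000 − 11/400·(0.960200+0.938000+0.894600))/(1+11/400) = 8767/10000 ≈ 0.876700

1 1 4801/5000
2 2 469/500
3 3 4473/5000
4 4 8767/10000
DF(1y) = 4801/5000 ≈ 0.960200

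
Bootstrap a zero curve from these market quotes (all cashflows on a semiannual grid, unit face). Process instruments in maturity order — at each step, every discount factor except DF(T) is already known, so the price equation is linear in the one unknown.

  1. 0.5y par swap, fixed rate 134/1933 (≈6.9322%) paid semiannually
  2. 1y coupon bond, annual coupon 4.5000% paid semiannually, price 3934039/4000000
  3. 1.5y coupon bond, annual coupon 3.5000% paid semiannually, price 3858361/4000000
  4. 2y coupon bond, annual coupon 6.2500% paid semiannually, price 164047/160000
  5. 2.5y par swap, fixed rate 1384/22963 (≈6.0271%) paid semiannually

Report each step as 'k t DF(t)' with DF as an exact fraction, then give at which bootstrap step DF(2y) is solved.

1 1/2 1933/2000
2 1 4703/5000
3 3/2 572/625
4 2 9087/10000
5 5/2 1077/1250
DF(2y) is solved at step 4

step 1 [0.5y] swap r/2=67/1933: DF=(1 − 67/1933·(0))/(1+67/1933) = 1933/2000 ≈ 0.966500
step 2 [1y] bond c/2=9/400: DF=(3934039/4000000 − 9/400·(0.966500))/(1+9/400) = 4703/5000 ≈ 0.940600
step 3 [1.5y] bond c/2=7/400: DF=(3858361/4000000 − 7/400·(0.966500+0.940600))/(1+7/400) = 572/625 ≈ 0.915200
step 4 [2y] bond c/2=1/32: DF=(164047/160000 − 1/32·(0.966500+0.940600+0.915200))/(1+1/32) = 9087/10000 ≈ 0.908700
step 5 [2.5y] swap r/2=692/22963: DF=(1 − 692/22963·(0.966500+0.940600+0.915200+0.908700))/(1+692/22963) = 1077/1250 ≈ 0.861600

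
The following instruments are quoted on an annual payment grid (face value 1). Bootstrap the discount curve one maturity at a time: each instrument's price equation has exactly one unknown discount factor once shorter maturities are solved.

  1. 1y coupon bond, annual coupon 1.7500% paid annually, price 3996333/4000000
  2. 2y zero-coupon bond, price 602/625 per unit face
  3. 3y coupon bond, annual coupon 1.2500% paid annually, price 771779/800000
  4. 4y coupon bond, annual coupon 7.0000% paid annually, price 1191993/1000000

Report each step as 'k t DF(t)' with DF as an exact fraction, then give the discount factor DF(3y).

step 1 [1y] bond c/1=7/400: DF=(3996333/4000000 − 7/400·(0))/(1+7/400) = 9819/10000 ≈ 0.981900
step 2 [2y] zero: DF = P = 602/625 ≈ 0.963200
step 3 [3y] bond c/1=1/80: DF=(771779/800000 − 1/80·(0.981900+0.963200))/(1+1/80) = 1161/1250 ≈ 0.928800
step 4 [4y] bond c/1=7/100: DF=(1191993/1000000 − 7/100·(0.981900+0.963200+0.928800))/(1+7/100) = 463/500 ≈ 0.926000

1 1 9819/10000
2 2 602/625
3 3 1161/1250
4 4 463/500
DF(3y) = 1161/1250 ≈ 0.928800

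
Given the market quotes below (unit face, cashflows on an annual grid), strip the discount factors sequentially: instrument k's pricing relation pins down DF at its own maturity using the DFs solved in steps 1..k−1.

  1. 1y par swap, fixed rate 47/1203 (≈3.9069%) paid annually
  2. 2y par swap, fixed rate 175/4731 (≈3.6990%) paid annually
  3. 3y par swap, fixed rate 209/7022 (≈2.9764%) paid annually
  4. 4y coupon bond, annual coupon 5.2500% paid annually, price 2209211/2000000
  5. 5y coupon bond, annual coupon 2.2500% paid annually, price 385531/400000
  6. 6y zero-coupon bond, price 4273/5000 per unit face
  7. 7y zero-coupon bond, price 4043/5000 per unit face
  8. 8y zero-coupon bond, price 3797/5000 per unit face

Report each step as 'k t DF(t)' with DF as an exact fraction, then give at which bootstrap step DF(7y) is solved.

1 1 1203/1250
2 2 93/100
3 3 2291/2500
4 4 4547/5000
5 5 538/625
6 6 4273/5000
7 7 4043/5000
8 8 3797/5000
DF(7y) is solved at step 7

step 1 [1y] swap r/1=47/1203: DF=(1 − 47/1203·(0))/(1+47/1203) = 1203/1250 ≈ 0.962400
step 2 [2y] swap r/1=175/4731: DF=(1 − 175/4731·(0.962400))/(1+175/4731) = 93/100 ≈ 0.930000
step 3 [3y] swap r/1=209/7022: DF=(1 − 209/7022·(0.962400+0.930000))/(1+209/7022) = 2291/2500 ≈ 0.916400
step 4 [4y] bond c/1=21/400: DF=(2209211/2000000 − 21/400·(0.962400+0.930000+0.916400))/(1+21/400) = 4547/5000 ≈ 0.909400
step 5 [5y] bond c/1=9/400: DF=(385531/400000 − 9/400·(0.962400+0.930000+0.916400+0.909400))/(1+9/400) = 538/625 ≈ 0.860800
step 6 [6y] zero: DF = P = 4273/5000 ≈ 0.854600
step 7 [7y] zero: DF = P = 4043/5000 ≈ 0.808600
step 8 [8y] zero: DF = P = 3797/5000 ≈ 0.759400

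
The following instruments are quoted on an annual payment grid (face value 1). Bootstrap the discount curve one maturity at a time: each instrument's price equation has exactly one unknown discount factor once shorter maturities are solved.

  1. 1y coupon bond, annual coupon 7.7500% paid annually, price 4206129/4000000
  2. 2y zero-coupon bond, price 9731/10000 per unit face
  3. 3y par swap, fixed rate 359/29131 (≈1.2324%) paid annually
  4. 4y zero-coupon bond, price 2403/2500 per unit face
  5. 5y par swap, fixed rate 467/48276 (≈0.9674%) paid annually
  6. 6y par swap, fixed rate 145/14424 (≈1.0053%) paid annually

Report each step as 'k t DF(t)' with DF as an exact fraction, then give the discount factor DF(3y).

1 1 9759/10000
2 2 9731/10000
3 3 9641/10000
4 4 2403/2500
5 5 9533/10000
6 6 471/500
DF(3y) = 9641/10000 ≈ 0.964100

step 1 [1y] bond c/1=31/400: DF=(4206129/4000000 − 31/400·(0))/(1+31/400) = 9759/10000 ≈ 0.975900
step 2 [2y] zero: DF = P = 9731/10000 ≈ 0.973100
step 3 [3y] swap r/1=359/29131: DF=(1 − 359/29131·(0.975900+0.973100))/(1+359/29131) = 9641/10000 ≈ 0.964100
step 4 [4y] zero: DF = P = 2403/2500 ≈ 0.961200
step 5 [5y] swap r/1=467/48276: DF=(1 − 467/48276·(0.975900+0.973100+0.964100+0.961200))/(1+467/48276) = 9533/10000 ≈ 0.953300
step 6 [6y] swap r/1=145/14424: DF=(1 − 145/14424·(0.975900+0.973100+0.964100+0.961200+0.953300))/(1+145/14424) = 471/500 ≈ 0.942000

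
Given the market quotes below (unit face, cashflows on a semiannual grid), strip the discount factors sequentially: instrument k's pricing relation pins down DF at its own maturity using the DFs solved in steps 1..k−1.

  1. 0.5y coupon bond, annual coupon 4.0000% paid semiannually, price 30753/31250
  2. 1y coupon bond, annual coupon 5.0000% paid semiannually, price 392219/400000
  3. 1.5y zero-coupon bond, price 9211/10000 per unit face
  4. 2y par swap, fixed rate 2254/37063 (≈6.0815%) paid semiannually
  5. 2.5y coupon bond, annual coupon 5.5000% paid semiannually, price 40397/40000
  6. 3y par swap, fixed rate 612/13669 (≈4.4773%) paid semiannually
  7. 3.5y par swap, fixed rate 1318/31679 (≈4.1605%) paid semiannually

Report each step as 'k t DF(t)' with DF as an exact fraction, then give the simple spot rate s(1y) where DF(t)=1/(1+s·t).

step 1 [0.5y] bond c/2=1/50: DF=(30753/31250 − 1/50·(0))/(1+1/50) = 603/625 ≈ 0.964800
step 2 [1y] bond c/2=1/40: DF=(392219/400000 − 1/40·(0.964800))/(1+1/40) = 9331/10000 ≈ 0.933100
step 3 [1.5y] zero: DF = P = 9211/10000 ≈ 0.921100
step 4 [2y] swap r/2=1127/37063: DF=(1 − 1127/37063·(0.964800+0.933100+0.921100))/(1+1127/37063) = 8873/10000 ≈ 0.887300
step 5 [2.5y] bond c/2=11/400: DF=(40397/40000 − 11/400·(0.964800+0.933100+0.921100+0.887300))/(1+11/400) = 8837/10000 ≈ 0.883700
step 6 [3y] swap r/2=306/13669: DF=(1 − 306/13669·(0.964800+0.933100+0.921100+0.887300+0.883700))/(1+306/13669) = 1097/1250 ≈ 0.877600
step 7 [3.5y] swap r/2=659/31679: DF=(1 − 659/31679·(0.964800+0.933100+0.921100+0.887300+0.883700+0.877600))/(1+659/31679) = 4341/5000 ≈ 0.868200

1 1/2 603/625
2 1 9331/10000
3 3/2 9211/10000
4 2 8873/10000
5 5/2 8837/10000
6 3 1097/1250
7 7/2 4341/5000
s(1y) = (1/(9331/10000) − 1)/(1) = 669/9331 ≈ 7.1696%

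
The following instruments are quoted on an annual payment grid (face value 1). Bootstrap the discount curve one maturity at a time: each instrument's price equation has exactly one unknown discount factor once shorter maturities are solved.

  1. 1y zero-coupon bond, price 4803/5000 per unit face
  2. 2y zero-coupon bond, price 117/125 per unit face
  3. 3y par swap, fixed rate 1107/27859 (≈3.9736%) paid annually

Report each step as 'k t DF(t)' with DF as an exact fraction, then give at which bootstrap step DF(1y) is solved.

1 1 4803/5000
2 2 117/125
3 3 8893/10000
DF(1y) is solved at step 1

step 1 [1y] zero: DF = P = 4803/5000 ≈ 0.960600
step 2 [2y] zero: DF = P = 117/125 ≈ 0.936000
step 3 [3y] swap r/1=1107/27859: DF=(1 − 1107/27859·(0.960600+0.936000))/(1+1107/27859) = 8893/10000 ≈ 0.889300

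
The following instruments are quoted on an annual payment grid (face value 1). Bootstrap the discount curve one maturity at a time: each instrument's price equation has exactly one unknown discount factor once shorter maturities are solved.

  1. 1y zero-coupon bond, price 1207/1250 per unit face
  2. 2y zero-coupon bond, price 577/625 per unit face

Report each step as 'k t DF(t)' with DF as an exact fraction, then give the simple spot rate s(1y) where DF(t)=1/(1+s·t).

1 1 1207/1250
2 2 577/625
s(1y) = (1/(1207/1250) − 1)/(1) = 43/1207 ≈ 3.5626%

step 1 [1y] zero: DF = P = 1207/1250 ≈ 0.965600
step 2 [2y] zero: DF = P = 577/625 ≈ 0.923200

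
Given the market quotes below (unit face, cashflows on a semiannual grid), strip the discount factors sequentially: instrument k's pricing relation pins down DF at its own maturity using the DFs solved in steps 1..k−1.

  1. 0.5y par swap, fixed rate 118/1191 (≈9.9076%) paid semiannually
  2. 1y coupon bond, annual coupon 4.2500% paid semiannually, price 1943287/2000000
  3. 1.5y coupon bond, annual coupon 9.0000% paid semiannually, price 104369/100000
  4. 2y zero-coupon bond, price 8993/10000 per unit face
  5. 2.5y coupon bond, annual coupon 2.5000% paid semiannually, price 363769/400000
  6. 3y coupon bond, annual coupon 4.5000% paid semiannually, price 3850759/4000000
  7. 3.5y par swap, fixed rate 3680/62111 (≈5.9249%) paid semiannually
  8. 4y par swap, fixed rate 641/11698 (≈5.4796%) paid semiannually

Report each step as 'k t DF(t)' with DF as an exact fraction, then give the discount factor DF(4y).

1 1/2 1191/1250
2 1 2329/2500
3 3/2 1147/1250
4 2 8993/10000
5 5/2 341/400
6 3 8413/10000
7 7/2 102/125
8 4 8077/10000
DF(4y) = 8077/10000 ≈ 0.807700

step 1 [0.5y] swap r/2=59/1191: DF=(1 − 59/1191·(0))/(1+59/1191) = 1191/1250 ≈ 0.952800
step 2 [1y] bond c/2=17/800: DF=(1943287/2000000 − 17/800·(0.952800))/(1+17/800) = 2329/2500 ≈ 0.931600
step 3 [1.5y] bond c/2=9/200: DF=(104369/100000 − 9/200·(0.952800+0.931600))/(1+9/200) = 1147/1250 ≈ 0.917600
step 4 [2y] zero: DF = P = 8993/10000 ≈ 0.899300
step 5 [2.5y] bond c/2=1/80: DF=(363769/400000 − 1/80·(0.952800+0.931600+0.917600+0.899300))/(1+1/80) = 341/400 ≈ 0.852500
step 6 [3y] bond c/2=9/400: DF=(3850759/4000000 − 9/400·(0.952800+0.931600+0.917600+0.899300+0.852500))/(1+9/400) = 8413/10000 ≈ 0.841300
step 7 [3.5y] swap r/2=1840/62111: DF=(1 − 1840/62111·(0.952800+0.931600+0.917600+0.899300+0.852500+0.841300))/(1+1840/62111) = 102/125 ≈ 0.816000
step 8 [4y] swap r/2=641/23396: DF=(1 − 641/23396·(0.952800+0.931600+0.917600+0.899300+0.852500+0.841300+0.816000))/(1+641/23396) = 8077/10000 ≈ 0.807700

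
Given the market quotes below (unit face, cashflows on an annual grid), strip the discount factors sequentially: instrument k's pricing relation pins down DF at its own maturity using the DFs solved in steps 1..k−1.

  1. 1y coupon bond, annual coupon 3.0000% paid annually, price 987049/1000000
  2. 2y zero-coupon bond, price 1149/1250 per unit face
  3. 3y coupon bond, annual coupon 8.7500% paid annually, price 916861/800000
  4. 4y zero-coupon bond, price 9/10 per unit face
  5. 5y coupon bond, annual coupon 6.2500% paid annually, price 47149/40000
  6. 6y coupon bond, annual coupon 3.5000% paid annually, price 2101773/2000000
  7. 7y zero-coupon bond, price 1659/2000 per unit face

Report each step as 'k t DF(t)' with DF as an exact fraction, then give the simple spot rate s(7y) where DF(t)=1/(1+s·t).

step 1 [1y] bond c/1=3/100: DF=(987049/1000000 − 3/100·(0))/(1+3/100) = 9583/10000 ≈ 0.958300
step 2 [2y] zero: DF = P = 1149/1250 ≈ 0.919200
step 3 [3y] bond c/1=7/80: DF=(916861/800000 − 7/80·(0.958300+0.919200))/(1+7/80) = 2257/2500 ≈ 0.902800
step 4 [4y] zero: DF = P = 9/10 ≈ 0.900000
step 5 [5y] bond c/1=1/16: DF=(47149/40000 − 1/16·(0.958300+0.919200+0.902800+0.900000))/(1+1/16) = 8929/10000 ≈ 0.892900
step 6 [6y] bond c/1=7/200: DF=(2101773/2000000 − 7/200·(0.958300+0.919200+0.902800+0.900000+0.892900))/(1+7/200) = 8607/10000 ≈ 0.860700
step 7 [7y] zero: DF = P = 1659/2000 ≈ 0.829500

1 1 9583/10000
2 2 1149/1250
3 3 2257/2500
4 4 9/10
5 5 8929/10000
6 6 8607/10000
7 7 1659/2000
s(7y) = (1/(1659/2000) − 1)/(7) = 341/11613 ≈ 2.9364%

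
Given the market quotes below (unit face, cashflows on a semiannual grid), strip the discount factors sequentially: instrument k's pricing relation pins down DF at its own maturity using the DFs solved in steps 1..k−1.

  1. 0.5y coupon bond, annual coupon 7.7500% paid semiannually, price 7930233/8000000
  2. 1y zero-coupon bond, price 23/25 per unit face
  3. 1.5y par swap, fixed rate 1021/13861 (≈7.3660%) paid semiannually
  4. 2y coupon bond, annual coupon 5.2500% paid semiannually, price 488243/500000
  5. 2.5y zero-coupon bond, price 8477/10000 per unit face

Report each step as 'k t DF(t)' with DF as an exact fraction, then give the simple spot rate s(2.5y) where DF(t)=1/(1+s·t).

1 1/2 9543/10000
2 1 23/25
3 3/2 8979/10000
4 2 4403/5000
5 5/2 8477/10000
s(2.5y) = (1/(8477/10000) − 1)/(5/2) = 3046/42385 ≈ 7.1865%

step 1 [0.5y] bond c/2=31/800: DF=(7930233/8000000 − 31/800·(0))/(1+31/800) = 9543/10000 ≈ 0.954300
step 2 [1y] zero: DF = P = 23/25 ≈ 0.920000
step 3 [1.5y] swap r/2=1021/27722: DF=(1 − 1021/27722·(0.954300+0.920000))/(1+1021/27722) = 8979/10000 ≈ 0.897900
step 4 [2y] bond c/2=21/800: DF=(488243/500000 − 21/800·(0.954300+0.920000+0.897900))/(1+21/800) = 4403/5000 ≈ 0.880600
step 5 [2.5y] zero: DF = P = 8477/10000 ≈ 0.847700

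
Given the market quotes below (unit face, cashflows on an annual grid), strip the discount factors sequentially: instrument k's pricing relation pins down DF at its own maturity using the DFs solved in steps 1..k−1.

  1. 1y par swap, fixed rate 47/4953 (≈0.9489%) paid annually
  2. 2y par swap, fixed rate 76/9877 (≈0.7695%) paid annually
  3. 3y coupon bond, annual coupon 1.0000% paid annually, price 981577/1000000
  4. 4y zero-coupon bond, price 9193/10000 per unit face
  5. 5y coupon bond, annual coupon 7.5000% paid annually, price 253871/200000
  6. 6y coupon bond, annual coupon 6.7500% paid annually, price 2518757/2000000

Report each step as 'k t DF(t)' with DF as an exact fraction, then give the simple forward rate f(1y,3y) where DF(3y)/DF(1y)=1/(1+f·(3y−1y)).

1 1 4953/5000
2 2 1231/1250
3 3 9523/10000
4 4 9193/10000
5 5 2281/2500
6 6 2197/2500
f(1y,3y) = ((4953/5000)/(9523/10000) − 1)/(2) = 383/19046 ≈ 2.0109%

step 1 [1y] swap r/1=47/4953: DF=(1 − 47/4953·(0))/(1+47/4953) = 4953/5000 ≈ 0.990600
step 2 [2y] swap r/1=76/9877: DF=(1 − 76/9877·(0.990600))/(1+76/9877) = 1231/1250 ≈ 0.984800
step 3 [3y] bond c/1=1/100: DF=(981577/1000000 − 1/100·(0.990600+0.984800))/(1+1/100) = 9523/10000 ≈ 0.952300
step 4 [4y] zero: DF = P = 9193/10000 ≈ 0.919300
step 5 [5y] bond c/1=3/40: DF=(253871/200000 − 3/40·(0.990600+0.984800+0.952300+0.919300))/(1+3/40) = 2281/2500 ≈ 0.912400
step 6 [6y] bond c/1=27/400: DF=(2518757/2000000 − 27/400·(0.990600+0.984800+0.952300+0.919300+0.912400))/(1+27/400) = 2197/2500 ≈ 0.878800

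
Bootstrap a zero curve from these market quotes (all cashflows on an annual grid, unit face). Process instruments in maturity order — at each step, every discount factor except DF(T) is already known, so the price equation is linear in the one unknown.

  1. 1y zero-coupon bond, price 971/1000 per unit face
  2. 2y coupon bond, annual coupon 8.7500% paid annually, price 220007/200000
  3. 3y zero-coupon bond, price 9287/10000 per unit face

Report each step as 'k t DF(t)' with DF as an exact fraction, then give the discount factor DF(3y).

1 1 971/1000
2 2 4667/5000
3 3 9287/10000
DF(3y) = 9287/10000 ≈ 0.928700

step 1 [1y] zero: DF = P = 971/1000 ≈ 0.971000
step 2 [2y] bond c/1=7/80: DF=(220007/200000 − 7/80·(0.971000))/(1+7/80) = 4667/5000 ≈ 0.933400
step 3 [3y] zero: DF = P = 9287/10000 ≈ 0.928700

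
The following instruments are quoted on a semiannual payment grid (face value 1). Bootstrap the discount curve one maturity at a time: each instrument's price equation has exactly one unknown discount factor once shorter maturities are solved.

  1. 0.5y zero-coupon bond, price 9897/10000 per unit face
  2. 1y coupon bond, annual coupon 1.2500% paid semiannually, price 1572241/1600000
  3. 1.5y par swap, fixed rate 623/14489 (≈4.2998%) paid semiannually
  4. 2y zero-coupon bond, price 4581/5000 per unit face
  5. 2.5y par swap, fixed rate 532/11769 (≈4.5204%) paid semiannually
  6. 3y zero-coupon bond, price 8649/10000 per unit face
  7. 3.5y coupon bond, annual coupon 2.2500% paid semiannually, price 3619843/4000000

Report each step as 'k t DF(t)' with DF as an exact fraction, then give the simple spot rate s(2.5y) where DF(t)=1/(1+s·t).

step 1 [0.5y] zero: DF = P = 9897/10000 ≈ 0.989700
step 2 [1y] bond c/2=1/160: DF=(1572241/1600000 − 1/160·(0.989700))/(1+1/160) = 1213/1250 ≈ 0.970400
step 3 [1.5y] swap r/2=623/28978: DF=(1 − 623/28978·(0.989700+0.970400))/(1+623/28978) = 9377/10000 ≈ 0.937700
step 4 [2y] zero: DF = P = 4581/5000 ≈ 0.916200
step 5 [2.5y] swap r/2=266/11769: DF=(1 − 266/11769·(0.989700+0.970400+0.937700+0.916200))/(1+266/11769) = 1117/1250 ≈ 0.893600
step 6 [3y] zero: DF = P = 8649/10000 ≈ 0.864900
step 7 [3.5y] bond c/2=9/800: DF=(3619843/4000000 − 9/800·(0.989700+0.970400+0.937700+0.916200+0.893600+0.864900))/(1+9/800) = 8329/10000 ≈ 0.832900

1 1/2 9897/10000
2 1 1213/1250
3 3/2 9377/10000
4 2 4581/5000
5 5/2 1117/1250
6 3 8649/10000
7 7/2 8329/10000
s(2.5y) = (1/(1117/1250) − 1)/(5/2) = 266/5585 ≈ 4.7628%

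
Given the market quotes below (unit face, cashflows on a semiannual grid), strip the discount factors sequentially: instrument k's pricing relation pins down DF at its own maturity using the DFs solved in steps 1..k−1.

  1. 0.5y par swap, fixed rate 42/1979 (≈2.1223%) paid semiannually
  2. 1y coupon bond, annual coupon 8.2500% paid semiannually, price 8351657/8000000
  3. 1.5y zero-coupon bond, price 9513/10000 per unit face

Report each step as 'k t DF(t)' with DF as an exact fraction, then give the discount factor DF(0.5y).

step 1 [0.5y] swap r/2=21/1979: DF=(1 − 21/1979·(0))/(1+21/1979) = 1979/2000 ≈ 0.989500
step 2 [1y] bond c/2=33/800: DF=(8351657/8000000 − 33/800·(0.989500))/(1+33/800) = 4817/5000 ≈ 0.963400
step 3 [1.5y] zero: DF = P = 9513/10000 ≈ 0.951300

1 1/2 1979/2000
2 1 4817/5000
3 3/2 9513/10000
DF(0.5y) = 1979/2000 ≈ 0.989500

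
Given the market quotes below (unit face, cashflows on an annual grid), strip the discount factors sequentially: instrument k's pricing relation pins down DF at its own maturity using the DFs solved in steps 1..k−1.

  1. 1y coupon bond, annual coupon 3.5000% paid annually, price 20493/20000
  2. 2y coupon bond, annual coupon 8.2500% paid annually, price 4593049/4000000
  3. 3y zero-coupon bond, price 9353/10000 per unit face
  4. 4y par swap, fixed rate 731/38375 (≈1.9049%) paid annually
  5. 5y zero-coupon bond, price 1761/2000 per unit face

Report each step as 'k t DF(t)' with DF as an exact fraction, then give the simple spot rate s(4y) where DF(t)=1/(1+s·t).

1 1 99/100
2 2 9853/10000
3 3 9353/10000
4 4 9269/10000
5 5 1761/2000
s(4y) = (1/(9269/10000) − 1)/(4) = 731/37076 ≈ 1.9716%

step 1 [1y] bond c/1=7/200: DF=(20493/20000 − 7/200·(0))/(1+7/200) = 99/100 ≈ 0.990000
step 2 [2y] bond c/1=33/400: DF=(4593049/4000000 − 33/400·(0.990000))/(1+33/400) = 9853/10000 ≈ 0.985300
step 3 [3y] zero: DF = P = 9353/10000 ≈ 0.935300
step 4 [4y] swap r/1=731/38375: DF=(1 − 731/38375·(0.990000+0.985300+0.935300))/(1+731/38375) = 9269/10000 ≈ 0.926900
step 5 [5y] zero: DF = P = 1761/2000 ≈ 0.880500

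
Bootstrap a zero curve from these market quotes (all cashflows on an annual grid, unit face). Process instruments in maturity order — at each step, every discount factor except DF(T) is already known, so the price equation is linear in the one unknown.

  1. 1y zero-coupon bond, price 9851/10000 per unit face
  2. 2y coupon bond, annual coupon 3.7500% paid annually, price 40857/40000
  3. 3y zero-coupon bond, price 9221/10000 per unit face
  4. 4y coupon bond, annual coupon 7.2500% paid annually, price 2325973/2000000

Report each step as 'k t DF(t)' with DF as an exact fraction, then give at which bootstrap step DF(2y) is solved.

1 1 9851/10000
2 2 9489/10000
3 3 9221/10000
4 4 8913/10000
DF(2y) is solved at step 2

step 1 [1y] zero: DF = P = 9851/10000 ≈ 0.985100
step 2 [2y] bond c/1=3/80: DF=(40857/40000 − 3/80·(0.985100))/(1+3/80) = 9489/10000 ≈ 0.948900
step 3 [3y] zero: DF = P = 9221/10000 ≈ 0.922100
step 4 [4y] bond c/1=29/400: DF=(2325973/2000000 − 29/400·(0.985100+0.948900+0.922100))/(1+29/400) = 8913/10000 ≈ 0.891300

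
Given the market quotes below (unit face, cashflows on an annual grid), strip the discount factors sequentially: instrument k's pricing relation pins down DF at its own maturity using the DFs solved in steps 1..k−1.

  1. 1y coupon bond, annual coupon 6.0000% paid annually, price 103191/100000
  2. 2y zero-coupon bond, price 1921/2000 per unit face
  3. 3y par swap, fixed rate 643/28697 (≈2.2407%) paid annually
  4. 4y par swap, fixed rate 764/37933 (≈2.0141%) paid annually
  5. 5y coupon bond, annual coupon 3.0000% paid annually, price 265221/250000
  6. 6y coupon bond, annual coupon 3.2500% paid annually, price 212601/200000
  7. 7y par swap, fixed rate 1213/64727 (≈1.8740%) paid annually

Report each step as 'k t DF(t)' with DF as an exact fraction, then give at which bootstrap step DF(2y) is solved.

step 1 [1y] bond c/1=3/50: DF=(103191/100000 − 3/50·(0))/(1+3/50) = 1947/2000 ≈ 0.973500
step 2 [2y] zero: DF = P = 1921/2000 ≈ 0.960500
step 3 [3y] swap r/1=643/28697: DF=(1 − 643/28697·(0.973500+0.960500))/(1+643/28697) = 9357/10000 ≈ 0.935700
step 4 [4y] swap r/1=764/37933: DF=(1 − 764/37933·(0.973500+0.960500+0.935700))/(1+764/37933) = 2309/2500 ≈ 0.923600
step 5 [5y] bond c/1=3/100: DF=(265221/250000 − 3/100·(0.973500+0.960500+0.935700+0.923600))/(1+3/100) = 1839/2000 ≈ 0.919500
step 6 [6y] bond c/1=13/400: DF=(212601/200000 − 13/400·(0.973500+0.960500+0.935700+0.923600+0.919500))/(1+13/400) = 2203/2500 ≈ 0.881200
step 7 [7y] swap r/1=1213/64727: DF=(1 − 1213/64727·(0.973500+0.960500+0.935700+0.923600+0.919500+0.881200))/(1+1213/64727) = 8787/10000 ≈ 0.878700

1 1 1947/2000
2 2 1921/2000
3 3 9357/10000
4 4 2309/2500
5 5 1839/2000
6 6 2203/2500
7 7 8787/10000
DF(2y) is solved at step 2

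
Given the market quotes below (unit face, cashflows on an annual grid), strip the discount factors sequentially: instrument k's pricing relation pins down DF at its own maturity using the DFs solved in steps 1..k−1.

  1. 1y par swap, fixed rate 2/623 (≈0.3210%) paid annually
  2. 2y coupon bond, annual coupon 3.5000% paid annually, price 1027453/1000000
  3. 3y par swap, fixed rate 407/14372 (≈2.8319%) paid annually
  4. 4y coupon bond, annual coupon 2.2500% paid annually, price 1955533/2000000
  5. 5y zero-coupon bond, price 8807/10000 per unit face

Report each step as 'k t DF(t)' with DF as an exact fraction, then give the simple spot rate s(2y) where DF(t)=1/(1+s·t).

1 1 623/625
2 2 959/1000
3 3 4593/5000
4 4 893/1000
5 5 8807/10000
s(2y) = (1/(959/1000) − 1)/(2) = 41/1918 ≈ 2.1376%

step 1 [1y] swap r/1=2/623: DF=(1 − 2/623·(0))/(1+2/623) = 623/625 ≈ 0.996800
step 2 [2y] bond c/1=7/200: DF=(1027453/1000000 − 7/200·(0.996800))/(1+7/200) = 959/1000 ≈ 0.959000
step 3 [3y] swap r/1=407/14372: DF=(1 − 407/14372·(0.996800+0.959000))/(1+407/14372) = 4593/5000 ≈ 0.918600
step 4 [4y] bond c/1=9/400: DF=(1955533/2000000 − 9/400·(0.996800+0.959000+0.918600))/(1+9/400) = 893/1000 ≈ 0.893000
step 5 [5y] zero: DF = P = 8807/10000 ≈ 0.880700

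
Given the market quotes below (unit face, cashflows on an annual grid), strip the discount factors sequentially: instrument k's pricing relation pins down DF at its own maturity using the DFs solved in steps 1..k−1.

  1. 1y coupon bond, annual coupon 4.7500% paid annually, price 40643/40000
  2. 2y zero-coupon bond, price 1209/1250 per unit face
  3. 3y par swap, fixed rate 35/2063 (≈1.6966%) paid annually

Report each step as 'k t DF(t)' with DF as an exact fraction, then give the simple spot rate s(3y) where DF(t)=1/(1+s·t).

step 1 [1y] bond c/1=19/400: DF=(40643/40000 − 19/400·(0))/(1+19/400) = 97/100 ≈ 0.970000
step 2 [2y] zero: DF = P = 1209/1250 ≈ 0.967200
step 3 [3y] swap r/1=35/2063: DF=(1 − 35/2063·(0.970000+0.967200))/(1+35/2063) = 951/1000 ≈ 0.951000

1 1 97/100
2 2 1209/1250
3 3 951/1000
s(3y) = (1/(951/1000) − 1)/(3) = 49/2853 ≈ 1.7175%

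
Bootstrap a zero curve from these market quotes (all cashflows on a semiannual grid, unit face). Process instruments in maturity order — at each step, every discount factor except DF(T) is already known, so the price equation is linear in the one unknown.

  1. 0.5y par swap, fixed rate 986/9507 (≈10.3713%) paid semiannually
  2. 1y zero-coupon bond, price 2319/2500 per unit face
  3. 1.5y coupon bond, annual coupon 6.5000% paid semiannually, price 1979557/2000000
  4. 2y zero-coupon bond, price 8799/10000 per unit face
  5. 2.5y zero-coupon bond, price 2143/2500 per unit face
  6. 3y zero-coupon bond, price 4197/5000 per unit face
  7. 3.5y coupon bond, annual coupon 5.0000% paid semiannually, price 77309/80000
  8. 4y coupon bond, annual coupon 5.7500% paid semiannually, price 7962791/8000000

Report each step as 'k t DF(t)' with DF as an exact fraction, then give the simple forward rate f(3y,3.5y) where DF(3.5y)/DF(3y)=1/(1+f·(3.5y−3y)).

1 1/2 9507/10000
2 1 2319/2500
3 3/2 1799/2000
4 2 8799/10000
5 5/2 2143/2500
6 3 4197/5000
7 7/2 4061/5000
8 4 497/625
f(3y,3.5y) = ((4197/5000)/(4061/5000) − 1)/(1/2) = 272/4061 ≈ 6.6979%

step 1 [0.5y] swap r/2=493/9507: DF=(1 − 493/9507·(0))/(1+493/9507) = 9507/10000 ≈ 0.950700
step 2 [1y] zero: DF = P = 2319/2500 ≈ 0.927600
step 3 [1.5y] bond c/2=13/400: DF=(1979557/2000000 − 13/400·(0.950700+0.927600))/(1+13/400) = 1799/2000 ≈ 0.899500
step 4 [2y] zero: DF = P = 8799/10000 ≈ 0.879900
step 5 [2.5y] zero: DF = P = 2143/2500 ≈ 0.857200
step 6 [3y] zero: DF = P = 4197/5000 ≈ 0.839400
step 7 [3.5y] bond c/2=1/40: DF=(77309/80000 − 1/40·(0.950700+0.927600+0.899500+0.879900+0.857200+0.839400))/(1+1/40) = 4061/5000 ≈ 0.812200
step 8 [4y] bond c/2=23/800: DF=(7962791/8000000 − 23/800·(0.950700+0.927600+0.899500+0.879900+0.857200+0.839400+0.812200))/(1+23/800) = 497/625 ≈ 0.795200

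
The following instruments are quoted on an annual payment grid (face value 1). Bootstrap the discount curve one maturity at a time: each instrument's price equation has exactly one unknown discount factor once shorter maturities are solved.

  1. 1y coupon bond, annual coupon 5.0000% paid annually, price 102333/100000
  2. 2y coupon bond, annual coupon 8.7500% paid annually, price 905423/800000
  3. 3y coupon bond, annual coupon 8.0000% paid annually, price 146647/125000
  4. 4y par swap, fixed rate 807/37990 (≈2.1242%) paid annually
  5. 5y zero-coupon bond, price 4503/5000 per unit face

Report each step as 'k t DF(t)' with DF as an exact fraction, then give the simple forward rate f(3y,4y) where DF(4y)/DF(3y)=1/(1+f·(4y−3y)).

1 1 4873/5000
2 2 9623/10000
3 3 2357/2500
4 4 9193/10000
5 5 4503/5000
f(3y,4y) = ((2357/2500)/(9193/10000) − 1)/(1) = 235/9193 ≈ 2.5563%

step 1 [1y] bond c/1=1/20: DF=(102333/100000 − 1/20·(0))/(1+1/20) = 4873/5000 ≈ 0.974600
step 2 [2y] bond c/1=7/80: DF=(905423/800000 − 7/80·(0.974600))/(1+7/80) = 9623/10000 ≈ 0.962300
step 3 [3y] bond c/1=2/25: DF=(146647/125000 − 2/25·(0.974600+0.962300))/(1+2/25) = 2357/2500 ≈ 0.942800
step 4 [4y] swap r/1=807/37990: DF=(1 − 807/37990·(0.974600+0.962300+0.942800))/(1+807/37990) = 9193/10000 ≈ 0.919300
step 5 [5y] zero: DF = P = 4503/5000 ≈ 0.900600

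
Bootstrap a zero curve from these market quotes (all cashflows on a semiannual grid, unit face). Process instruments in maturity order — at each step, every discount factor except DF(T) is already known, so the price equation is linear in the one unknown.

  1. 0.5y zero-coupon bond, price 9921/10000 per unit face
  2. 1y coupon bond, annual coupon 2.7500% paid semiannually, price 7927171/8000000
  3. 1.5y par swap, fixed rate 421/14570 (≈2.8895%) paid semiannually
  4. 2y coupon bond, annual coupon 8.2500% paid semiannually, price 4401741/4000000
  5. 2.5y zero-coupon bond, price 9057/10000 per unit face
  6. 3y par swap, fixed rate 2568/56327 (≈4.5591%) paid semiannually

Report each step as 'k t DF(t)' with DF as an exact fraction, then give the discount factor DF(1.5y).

step 1 [0.5y] zero: DF = P = 9921/10000 ≈ 0.992100
step 2 [1y] bond c/2=11/800: DF=(7927171/8000000 − 11/800·(0.992100))/(1+11/800) = 241/250 ≈ 0.964000
step 3 [1.5y] swap r/2=421/29140: DF=(1 − 421/29140·(0.992100+0.964000))/(1+421/29140) = 9579/10000 ≈ 0.957900
step 4 [2y] bond c/2=33/800: DF=(4401741/4000000 − 33/800·(0.992100+0.964000+0.957900))/(1+33/800) = 4707/5000 ≈ 0.941400
step 5 [2.5y] zero: DF = P = 9057/10000 ≈ 0.905700
step 6 [3y] swap r/2=1284/56327: DF=(1 − 1284/56327·(0.992100+0.964000+0.957900+0.941400+0.905700))/(1+1284/56327) = 2179/2500 ≈ 0.871600

1 1/2 9921/10000
2 1 241/250
3 3/2 9579/10000
4 2 4707/5000
5 5/2 9057/10000
6 3 2179/2500
DF(1.5y) = 9579/10000 ≈ 0.957900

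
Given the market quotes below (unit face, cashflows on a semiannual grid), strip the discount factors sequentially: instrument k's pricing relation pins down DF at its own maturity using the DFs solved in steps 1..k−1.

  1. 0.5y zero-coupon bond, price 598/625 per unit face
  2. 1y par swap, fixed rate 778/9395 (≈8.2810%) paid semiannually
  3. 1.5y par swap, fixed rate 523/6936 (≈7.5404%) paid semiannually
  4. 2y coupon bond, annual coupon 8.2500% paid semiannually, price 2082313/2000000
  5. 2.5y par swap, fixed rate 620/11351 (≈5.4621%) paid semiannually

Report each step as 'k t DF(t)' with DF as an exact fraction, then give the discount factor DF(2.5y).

1 1/2 598/625
2 1 4611/5000
3 3/2 4477/5000
4 2 89/100
5 5/2 219/250
DF(2.5y) = 219/250 ≈ 0.876000

step 1 [0.5y] zero: DF = P = 598/625 ≈ 0.956800
step 2 [1y] swap r/2=389/9395: DF=(1 − 389/9395·(0.956800))/(1+389/9395) = 4611/5000 ≈ 0.922200
step 3 [1.5y] swap r/2=523/13872: DF=(1 − 523/13872·(0.956800+0.922200))/(1+523/13872) = 4477/5000 ≈ 0.895400
step 4 [2y] bond c/2=33/800: DF=(2082313/2000000 − 33/800·(0.956800+0.922200+0.895400))/(1+33/800) = 89/100 ≈ 0.890000
step 5 [2.5y] swap r/2=310/11351: DF=(1 − 310/11351·(0.956800+0.922200+0.895400+0.890000))/(1+310/11351) = 219/250 ≈ 0.876000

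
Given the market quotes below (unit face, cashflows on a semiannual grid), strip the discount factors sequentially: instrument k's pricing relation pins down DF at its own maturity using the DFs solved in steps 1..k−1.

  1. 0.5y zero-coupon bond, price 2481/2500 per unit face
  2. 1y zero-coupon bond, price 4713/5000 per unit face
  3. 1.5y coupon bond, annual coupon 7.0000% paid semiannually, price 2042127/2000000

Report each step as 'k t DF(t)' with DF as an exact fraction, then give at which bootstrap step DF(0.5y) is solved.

step 1 [0.5y] zero: DF = P = 2481/2500 ≈ 0.992400
step 2 [1y] zero: DF = P = 4713/5000 ≈ 0.942600
step 3 [1.5y] bond c/2=7/200: DF=(2042127/2000000 − 7/200·(0.992400+0.942600))/(1+7/200) = 9211/10000 ≈ 0.921100

1 1/2 2481/2500
2 1 4713/5000
3 3/2 9211/10000
DF(0.5y) is solved at step 1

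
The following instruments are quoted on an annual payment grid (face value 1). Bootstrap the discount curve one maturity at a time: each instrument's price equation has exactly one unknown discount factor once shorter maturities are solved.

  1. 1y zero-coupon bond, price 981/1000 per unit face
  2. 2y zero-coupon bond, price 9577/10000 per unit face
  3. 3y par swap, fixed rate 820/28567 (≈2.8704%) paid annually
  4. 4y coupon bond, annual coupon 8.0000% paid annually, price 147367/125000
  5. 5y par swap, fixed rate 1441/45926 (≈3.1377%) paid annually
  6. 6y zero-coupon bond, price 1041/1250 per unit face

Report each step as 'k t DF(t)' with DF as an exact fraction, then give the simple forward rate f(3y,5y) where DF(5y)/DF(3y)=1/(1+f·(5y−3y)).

step 1 [1y] zero: DF = P = 981/1000 ≈ 0.981000
step 2 [2y] zero: DF = P = 9577/10000 ≈ 0.957700
step 3 [3y] swap r/1=820/28567: DF=(1 − 820/28567·(0.981000+0.957700))/(1+820/28567) = 459/500 ≈ 0.918000
step 4 [4y] bond c/1=2/25: DF=(147367/125000 − 2/25·(0.981000+0.957700+0.918000))/(1+2/25) = 22/25 ≈ 0.880000
step 5 [5y] swap r/1=1441/45926: DF=(1 − 1441/45926·(0.981000+0.957700+0.918000+0.880000))/(1+1441/45926) = 8559/10000 ≈ 0.855900
step 6 [6y] zero: DF = P = 1041/1250 ≈ 0.832800

1 1 981/1000
2 2 9577/10000
3 3 459/500
4 4 22/25
5 5 8559/10000
6 6 1041/1250
f(3y,5y) = ((459/500)/(8559/10000) − 1)/(2) = 23/634 ≈ 3.6278%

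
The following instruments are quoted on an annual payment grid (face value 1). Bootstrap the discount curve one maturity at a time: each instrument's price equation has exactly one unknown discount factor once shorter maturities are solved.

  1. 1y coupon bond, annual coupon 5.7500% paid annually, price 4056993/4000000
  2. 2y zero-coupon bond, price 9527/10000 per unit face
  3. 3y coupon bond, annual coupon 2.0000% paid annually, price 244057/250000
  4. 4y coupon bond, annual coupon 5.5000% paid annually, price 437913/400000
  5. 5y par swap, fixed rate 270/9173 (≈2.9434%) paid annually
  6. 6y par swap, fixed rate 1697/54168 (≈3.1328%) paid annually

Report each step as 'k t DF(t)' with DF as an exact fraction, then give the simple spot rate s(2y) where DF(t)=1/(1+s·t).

step 1 [1y] bond c/1=23/400: DF=(4056993/4000000 − 23/400·(0))/(1+23/400) = 9591/10000 ≈ 0.959100
step 2 [2y] zero: DF = P = 9527/10000 ≈ 0.952700
step 3 [3y] bond c/1=1/50: DF=(244057/250000 − 1/50·(0.959100+0.952700))/(1+1/50) = 2299/2500 ≈ 0.919600
step 4 [4y] bond c/1=11/200: DF=(437913/400000 − 11/200·(0.959100+0.952700+0.919600))/(1+11/200) = 8901/10000 ≈ 0.890100
step 5 [5y] swap r/1=270/9173: DF=(1 − 270/9173·(0.959100+0.952700+0.919600+0.890100))/(1+270/9173) = 173/200 ≈ 0.865000
step 6 [6y] swap r/1=1697/54168: DF=(1 − 1697/54168·(0.959100+0.952700+0.919600+0.890100+0.865000))/(1+1697/54168) = 8303/10000 ≈ 0.830300

1 1 9591/10000
2 2 9527/10000
3 3 2299/2500
4 4 8901/10000
5 5 173/200
6 6 8303/10000
s(2y) = (1/(9527/10000) − 1)/(2) = 473/19054 ≈ 2.4824%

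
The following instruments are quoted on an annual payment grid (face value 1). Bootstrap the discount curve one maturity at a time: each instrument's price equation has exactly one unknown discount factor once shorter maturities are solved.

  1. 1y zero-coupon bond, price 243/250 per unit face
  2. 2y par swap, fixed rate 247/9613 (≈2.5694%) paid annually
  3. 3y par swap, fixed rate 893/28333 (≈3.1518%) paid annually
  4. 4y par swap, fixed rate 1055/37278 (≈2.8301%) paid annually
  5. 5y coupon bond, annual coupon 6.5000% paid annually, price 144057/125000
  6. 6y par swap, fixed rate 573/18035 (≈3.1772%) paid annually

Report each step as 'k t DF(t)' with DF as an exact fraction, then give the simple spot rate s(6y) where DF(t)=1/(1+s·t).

step 1 [1y] zero: DF = P = 243/250 ≈ 0.972000
step 2 [2y] swap r/1=247/9613: DF=(1 − 247/9613·(0.972000))/(1+247/9613) = 4753/5000 ≈ 0.950600
step 3 [3y] swap r/1=893/28333: DF=(1 − 893/28333·(0.972000+0.950600))/(1+893/28333) = 9107/10000 ≈ 0.910700
step 4 [4y] swap r/1=1055/37278: DF=(1 − 1055/37278·(0.972000+0.950600+0.910700))/(1+1055/37278) = 1789/2000 ≈ 0.894500
step 5 [5y] bond c/1=13/200: DF=(144057/125000 − 13/200·(0.972000+0.950600+0.910700+0.894500))/(1+13/200) = 4273/5000 ≈ 0.854600
step 6 [6y] swap r/1=573/18035: DF=(1 − 573/18035·(0.972000+0.950600+0.910700+0.894500+0.854600))/(1+573/18035) = 8281/10000 ≈ 0.828100

1 1 243/250
2 2 4753/5000
3 3 9107/10000
4 4 1789/2000
5 5 4273/5000
6 6 8281/10000
s(6y) = (1/(8281/10000) − 1)/(6) = 573/16562 ≈ 3.4597%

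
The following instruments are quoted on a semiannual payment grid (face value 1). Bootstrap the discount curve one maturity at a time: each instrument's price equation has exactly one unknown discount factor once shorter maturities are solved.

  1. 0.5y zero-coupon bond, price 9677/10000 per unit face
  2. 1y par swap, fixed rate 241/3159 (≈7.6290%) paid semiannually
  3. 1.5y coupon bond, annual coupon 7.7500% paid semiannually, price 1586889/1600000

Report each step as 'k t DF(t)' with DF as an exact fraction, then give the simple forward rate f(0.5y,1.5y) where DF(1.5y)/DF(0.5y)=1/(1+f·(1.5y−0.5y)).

1 1/2 9677/10000
2 1 9277/10000
3 3/2 8841/10000
f(0.5y,1.5y) = ((9677/10000)/(8841/10000) − 1)/(1) = 836/8841 ≈ 9.4559%

step 1 [0.5y] zero: DF = P = 9677/10000 ≈ 0.967700
step 2 [1y] swap r/2=241/6318: DF=(1 − 241/6318·(0.967700))/(1+241/6318) = 9277/10000 ≈ 0.927700
step 3 [1.5y] bond c/2=31/800: DF=(1586889/1600000 − 31/800·(0.967700+0.927700))/(1+31/800) = 8841/10000 ≈ 0.884100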